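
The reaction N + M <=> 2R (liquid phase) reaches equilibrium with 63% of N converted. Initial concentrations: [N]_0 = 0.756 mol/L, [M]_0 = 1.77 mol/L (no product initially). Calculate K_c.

Let X = conversion of N.
Concentrations: [N] = 0.756 − 0.756X; [M] = 1.77 − 0.756X; [R] = 1.51X.
At X = 0.63: [N] = 0.28, [M] = 1.29, [R] = 0.953.
K_c = [R]^2 / ([N] [M]) = 2.51.

K_c = 2.51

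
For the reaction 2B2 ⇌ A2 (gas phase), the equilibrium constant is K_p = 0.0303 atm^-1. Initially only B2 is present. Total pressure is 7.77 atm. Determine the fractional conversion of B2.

Basis: 1 mol B2 initially; let X = conversion of B2. Extent ξ = 0.5X.
Species balance: n_B2 = 1 − X; n_A2 = 0.5X.
n_T = Σnᵢ = 1 − 0.5X.
Mole fractions y_i = n_i/n_T; K_p = p_A2 / (p_B2^2) with p_i = y_i·P.
Equating to 0.0303 atm^-1 and solving on 0 < X < 1: X = 0.282.

X = 0.282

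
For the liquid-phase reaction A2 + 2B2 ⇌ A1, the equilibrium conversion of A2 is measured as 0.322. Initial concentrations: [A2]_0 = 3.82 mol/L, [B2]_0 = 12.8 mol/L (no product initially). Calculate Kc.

Kc = 0.00444 (mol/L)^-2

Let X = conversion of A2.
Concentrations: [A2] = 3.82 − 3.82X; [B2] = 12.8 − 7.64X; [A1] = 3.82X.
At X = 0.322: [A2] = 2.59, [B2] = 10.3, [A1] = 1.23.
Kc = [A1] / ([A2] [B2]^2) = 0.00444 (mol/L)^-2.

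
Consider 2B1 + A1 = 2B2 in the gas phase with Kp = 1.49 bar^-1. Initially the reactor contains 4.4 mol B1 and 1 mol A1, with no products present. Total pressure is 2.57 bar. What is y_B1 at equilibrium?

Take 1 mol A1 as basis and let X be its fractional conversion, so ξ = X.
Moles: n_B1 = 4.4 − 2X; n_A1 = 1 − X; n_B2 = 2X.
Summing: n_T = 5.4 − X.
y_i = n_i/n_T, p_i = y_i·P. Kp = p_B2^2 / (p_B1^2 p_A1).
This yields a degree-3 equation in X; solving on (0,1), X = 0.716.
Then n_B1 = 2.97, n_T = 4.68, so y_B1 = 0.634.

y_B1 = 0.634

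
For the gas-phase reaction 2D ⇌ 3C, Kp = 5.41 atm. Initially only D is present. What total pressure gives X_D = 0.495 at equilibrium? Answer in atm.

P = 4.2 atm

Let X = conversion of D (basis 1 mol D); extent of reaction ξ = 0.5X.
Species balance: n_D = 1 − X; n_C = 1.5X.
n_T = Σnᵢ = 1 + 0.5X.
Kp = p_C^3 / (p_D^2) with p_i = (n_i/n_T)·P.
At X = 0.495: the mole-fraction product g(X) = Π y_i^ν_i = 1.287. Since Kp = g(X)·P^{1}, P = (Kp/g)^(1/1) = (5.41/1.287)^(1/1) = 4.2 atm.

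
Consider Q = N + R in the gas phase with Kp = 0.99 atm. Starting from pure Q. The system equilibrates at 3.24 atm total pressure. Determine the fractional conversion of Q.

Basis: 1 mol Q initially; let X = conversion of Q. Extent ξ = X.
Mole table: n_Q = 1 − X; n_N = X; n_R = X.
n_T = Σnᵢ = 1 + X.
With p_i = (n_i/n_T)P, Kp = p_N p_R / (p_Q).
Setting this equal to 0.99 atm and taking the physical root (0 < X < 1) gives X = 0.484.

X = 0.484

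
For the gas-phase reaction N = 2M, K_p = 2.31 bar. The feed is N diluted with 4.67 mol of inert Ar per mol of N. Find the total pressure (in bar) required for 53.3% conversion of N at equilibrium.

Basis: 1 mol N initially; let X = conversion of N. Extent ξ = X.
At extent ξ: n_N = 1 − X; n_M = 2X; n_I = 4.67 (inert).
Total moles n_T = 5.67 + X.
K_p = p_M^2 / (p_N) with p_i = (n_i/n_T)·P.
At X = 0.533: the mole-fraction product g(X) = Π y_i^ν_i = 0.3923. Since K_p = g(X)·P^{1}, P = (K_p/g)^(1/1) = (2.31/0.3923)^(1/1) = 5.89 bar.

P = 5.89 bar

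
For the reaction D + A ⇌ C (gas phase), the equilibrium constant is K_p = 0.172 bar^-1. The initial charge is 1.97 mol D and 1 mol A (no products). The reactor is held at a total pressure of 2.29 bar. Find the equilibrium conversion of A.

Take 1 mol A as basis and let X be its fractional conversion, so ξ = X.
Mole table: n_D = 1.97 − X; n_A = 1 − X; n_C = X.
n_T = Σnᵢ = 2.97 − X.
Mole fractions y_i = n_i/n_T; K_p = p_C / (p_D p_A) with p_i = y_i·P.
Setting this equal to 0.172 bar^-1 and taking the physical root (0 < X < 1) gives X = 0.201.

X = 0.201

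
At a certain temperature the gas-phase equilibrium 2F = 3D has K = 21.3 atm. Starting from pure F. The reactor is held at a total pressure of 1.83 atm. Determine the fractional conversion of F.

X = 0.719

Let X = conversion of F (basis 1 mol F); extent of reaction ξ = 0.5X.
Species balance: n_F = 1 − X; n_D = 1.5X.
Summing: n_T = 1 + 0.5X.
With p_i = (n_i/n_T)P, K = p_D^3 / (p_F^2).
Setting this equal to 21.3 atm and taking the physical root (0 < X < 1) gives X = 0.719.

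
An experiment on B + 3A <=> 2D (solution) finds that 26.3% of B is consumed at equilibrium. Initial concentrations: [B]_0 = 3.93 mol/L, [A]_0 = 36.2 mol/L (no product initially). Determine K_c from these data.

K_c = 4.07e-05 (mol/L)^-2

Let X = conversion of B.
Concentrations: [B] = 3.93 − 3.93X; [A] = 36.2 − 11.8X; [D] = 7.86X.
At X = 0.263: [B] = 2.9, [A] = 33.1, [D] = 2.07.
K_c = [D]^2 / ([B] [A]^3) = 4.07e-05 (mol/L)^-2.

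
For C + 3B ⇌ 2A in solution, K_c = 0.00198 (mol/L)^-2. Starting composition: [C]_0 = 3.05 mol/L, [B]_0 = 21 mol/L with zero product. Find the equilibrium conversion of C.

X = 0.548

Let X = conversion of C; extent ξ = 3.05·X mol/L.
Concentrations: [C] = 3.05 − 3.05X; [B] = 21 − 9.15X; [A] = 6.1X.
K_c = [A]^2 / ([C] [B]^3).
Setting equal to 0.00198 and solving for X on (0,1) gives X = 0.548.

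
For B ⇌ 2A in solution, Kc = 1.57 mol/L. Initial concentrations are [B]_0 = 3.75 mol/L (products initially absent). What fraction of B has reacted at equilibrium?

Let X = conversion of B; extent ξ = 3.75·X mol/L.
Concentrations: [B] = 3.75 − 3.75X; [A] = 7.5X.
Kc = [A]^2 / ([B]).
Setting equal to 1.57 and solving for X on (0,1) gives X = 0.275.

X = 0.275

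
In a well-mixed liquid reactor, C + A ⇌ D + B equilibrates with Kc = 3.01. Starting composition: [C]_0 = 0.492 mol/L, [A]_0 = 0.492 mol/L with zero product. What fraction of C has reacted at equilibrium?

Let X = conversion of C; extent ξ = 0.492·X mol/L.
Concentrations: [C] = 0.492 − 0.492X; [A] = 0.492 − 0.492X; [D] = 0.492X; [B] = 0.492X.
Kc = [D] [B] / ([C] [A]).
This equals 3.01 at X = 0.634 (the root in 0 < X < 1).

X = 0.634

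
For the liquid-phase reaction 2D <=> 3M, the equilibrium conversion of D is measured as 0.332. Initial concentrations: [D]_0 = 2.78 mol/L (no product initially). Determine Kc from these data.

Kc = 0.769 mol/L

Let X = conversion of D.
Concentrations: [D] = 2.78 − 2.78X; [M] = 4.17X.
At X = 0.332: [D] = 1.86, [M] = 1.38.
Kc = [M]^3 / ([D]^2) = 0.769 mol/L.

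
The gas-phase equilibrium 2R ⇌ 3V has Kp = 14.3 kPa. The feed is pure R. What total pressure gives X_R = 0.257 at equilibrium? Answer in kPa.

P = 156 kPa

Basis: 1 mol R initially; let X = conversion of R. Extent ξ = 0.5X.
Species balance: n_R = 1 − X; n_V = 1.5X.
Total moles n_T = 1 + 0.5X.
Kp = p_V^3 / (p_R^2) with p_i = (n_i/n_T)·P.
At X = 0.257: the mole-fraction product g(X) = Π y_i^ν_i = 0.09196. Since Kp = g(X)·P^{1}, P = (Kp/g)^(1/1) = (14.3/0.09196)^(1/1) = 156 kPa.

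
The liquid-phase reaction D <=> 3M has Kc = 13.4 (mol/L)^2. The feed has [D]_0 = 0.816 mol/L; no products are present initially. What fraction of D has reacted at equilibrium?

Let X = conversion of D; extent ξ = 0.816·X mol/L.
Concentrations: [D] = 0.816 − 0.816X; [M] = 2.45X.
Kc = [M]^3 / ([D]).
Setting equal to 13.4 and solving for X on (0,1) gives X = 0.643.

X = 0.643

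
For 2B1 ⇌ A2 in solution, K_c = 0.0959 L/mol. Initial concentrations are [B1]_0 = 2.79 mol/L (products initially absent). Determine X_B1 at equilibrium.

Let X = conversion of B1; extent ξ = 2.79X/2 mol/L.
Concentrations: [B1] = 2.79 − 2.79X; [A2] = 1.4X.
K_c = [A2] / ([B1]^2).
Equating to 0.0959 L/mol: the physical root is X = 0.279.

X = 0.279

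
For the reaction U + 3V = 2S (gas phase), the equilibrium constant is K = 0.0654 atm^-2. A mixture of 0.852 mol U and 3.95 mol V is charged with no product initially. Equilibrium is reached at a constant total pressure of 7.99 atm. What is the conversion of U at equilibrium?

Basis: 0.852 mol U initially; let X = conversion of U. Extent ξ = 0.852X.
Species balance: n_U = 0.852 − 0.852X; n_V = 3.95 − 2.56X; n_S = 1.7X.
n_T = Σnᵢ = 4.8 − 1.7X.
With p_i = (n_i/n_T)P, K = p_S^2 / (p_U p_V^3).
Substituting and setting equal to 0.0654 atm^-2 gives a polynomial in X; the root in (0,1) is X = 0.636.

X = 0.636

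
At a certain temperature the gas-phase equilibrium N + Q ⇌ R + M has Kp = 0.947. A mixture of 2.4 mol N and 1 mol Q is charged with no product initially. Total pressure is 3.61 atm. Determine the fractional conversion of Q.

X = 0.698

Take 1 mol Q as basis and let X be its fractional conversion, so ξ = X.
At extent ξ: n_N = 2.4 − X; n_Q = 1 − X; n_R = X; n_M = X.
Total moles n_T = 3.4 (Δν = 0, constant).
With p_i = (n_i/n_T)P, Kp = p_R p_M / (p_N p_Q).
Equating to 0.947 and solving on 0 < X < 1: X = 0.698.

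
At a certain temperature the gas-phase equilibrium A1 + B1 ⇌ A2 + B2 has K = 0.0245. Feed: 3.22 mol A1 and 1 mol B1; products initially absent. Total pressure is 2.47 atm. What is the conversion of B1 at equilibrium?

Basis: 1 mol B1 initially; let X = conversion of B1. Extent ξ = X.
At extent ξ: n_A1 = 3.22 − X; n_B1 = 1 − X; n_A2 = X; n_B2 = X.
Since Δν = 0, n_T = 4.22 throughout.
With p_i = (n_i/n_T)P, K = p_A2 p_B2 / (p_A1 p_B1).
Substituting and setting equal to 0.0245 gives a polynomial in X; the root in (0,1) is X = 0.236.

X = 0.236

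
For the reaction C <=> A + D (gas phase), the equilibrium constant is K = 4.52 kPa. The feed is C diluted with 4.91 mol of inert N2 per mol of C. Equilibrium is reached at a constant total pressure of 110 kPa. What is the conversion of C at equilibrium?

X = 0.396

Let X = conversion of C (basis 1 mol C); extent of reaction ξ = X.
Species balance: n_C = 1 − X; n_A = X; n_D = X; n_I = 4.91 (inert).
n_T = Σnᵢ = 5.91 + X.
With p_i = (n_i/n_T)P, K = p_A p_D / (p_C).
Setting this equal to 4.52 kPa and taking the physical root (0 < X < 1) gives X = 0.396.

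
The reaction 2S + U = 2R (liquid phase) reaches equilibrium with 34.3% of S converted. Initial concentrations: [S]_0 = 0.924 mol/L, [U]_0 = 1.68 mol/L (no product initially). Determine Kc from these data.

Let X = conversion of S.
Concentrations: [S] = 0.924 − 0.924X; [U] = 1.68 − 0.462X; [R] = 0.924X.
At X = 0.343: [S] = 0.607, [U] = 1.52, [R] = 0.317.
Kc = [R]^2 / ([S]^2 [U]) = 0.179 L/mol.

Kc = 0.179 L/mol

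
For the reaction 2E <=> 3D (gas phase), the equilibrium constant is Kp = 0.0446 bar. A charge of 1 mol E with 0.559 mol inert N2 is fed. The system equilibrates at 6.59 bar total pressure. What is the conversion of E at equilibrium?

X = 0.135

Let X = conversion of E (basis 1 mol E); extent of reaction ξ = 0.5X.
Mole table: n_E = 1 − X; n_D = 1.5X; n_I = 0.559 (inert).
Summing: n_T = 1.56 + 0.5X.
Mole fractions y_i = n_i/n_T; Kp = p_D^3 / (p_E^2) with p_i = y_i·P.
This yields a degree-3 equation in X; solving on (0,1), X = 0.135.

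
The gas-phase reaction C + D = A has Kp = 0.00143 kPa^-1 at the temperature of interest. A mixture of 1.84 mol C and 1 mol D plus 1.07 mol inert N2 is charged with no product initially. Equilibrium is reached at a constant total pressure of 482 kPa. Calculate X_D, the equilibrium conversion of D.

Take 1 mol D as basis and let X be its fractional conversion, so ξ = X.
Moles: n_C = 1.84 − X; n_D = 1 − X; n_A = X; n_I = 1.07 (inert).
Total moles n_T = 3.91 − X.
Mole fractions y_i = n_i/n_T; Kp = p_A / (p_C p_D) with p_i = y_i·P.
Setting this equal to 0.00143 kPa^-1 and taking the physical root (0 < X < 1) gives X = 0.232.

X = 0.232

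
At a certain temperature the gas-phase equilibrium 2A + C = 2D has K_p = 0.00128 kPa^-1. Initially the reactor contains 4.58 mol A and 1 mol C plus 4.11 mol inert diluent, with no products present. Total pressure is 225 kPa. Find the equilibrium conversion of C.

X = 0.294

Basis: 1 mol C initially; let X = conversion of C. Extent ξ = X.
Mole table: n_A = 4.58 − 2X; n_C = 1 − X; n_D = 2X; n_I = 4.11 (inert).
Summing: n_T = 9.69 − X.
Mole fractions y_i = n_i/n_T; K_p = p_D^2 / (p_A^2 p_C) with p_i = y_i·P.
Equating to 0.00128 kPa^-1 and solving on 0 < X < 1: X = 0.294.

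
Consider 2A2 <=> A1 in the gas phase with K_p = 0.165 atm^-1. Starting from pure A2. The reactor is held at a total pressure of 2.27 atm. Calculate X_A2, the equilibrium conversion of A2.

X = 0.367

Let X = conversion of A2 (basis 1 mol A2); extent of reaction ξ = 0.5X.
Species balance: n_A2 = 1 − X; n_A1 = 0.5X.
n_T = Σnᵢ = 1 − 0.5X.
Mole fractions y_i = n_i/n_T; K_p = p_A1 / (p_A2^2) with p_i = y_i·P.
Equating to 0.165 atm^-1 and solving on 0 < X < 1: X = 0.367.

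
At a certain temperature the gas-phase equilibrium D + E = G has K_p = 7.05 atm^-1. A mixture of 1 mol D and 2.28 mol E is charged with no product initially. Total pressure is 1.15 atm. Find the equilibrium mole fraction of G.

Basis: 1 mol D initially; let X = conversion of D. Extent ξ = X.
Species balance: n_D = 1 − X; n_E = 2.28 − X; n_G = X.
Summing: n_T = 3.28 − X.
y_i = n_i/n_T, p_i = y_i·P. K_p = p_G / (p_D p_E).
This yields a degree-2 equation in X; solving on (0,1), X = 0.828.
Then n_G = 0.828, n_T = 2.45, so y_G = 0.337.

y_G = 0.337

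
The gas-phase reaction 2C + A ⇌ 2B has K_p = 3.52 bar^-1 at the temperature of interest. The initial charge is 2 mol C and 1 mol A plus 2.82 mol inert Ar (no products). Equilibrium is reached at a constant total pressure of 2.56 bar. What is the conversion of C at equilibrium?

Let X = conversion of C (basis 2 mol C); extent of reaction ξ = X.
Species balance: n_C = 2 − 2X; n_A = 1 − X; n_B = 2X; n_I = 2.82 (inert).
Total moles n_T = 5.82 − X.
y_i = n_i/n_T, p_i = y_i·P. K_p = p_B^2 / (p_C^2 p_A).
Substituting and setting equal to 3.52 bar^-1 gives a polynomial in X; the root in (0,1) is X = 0.483.

X = 0.483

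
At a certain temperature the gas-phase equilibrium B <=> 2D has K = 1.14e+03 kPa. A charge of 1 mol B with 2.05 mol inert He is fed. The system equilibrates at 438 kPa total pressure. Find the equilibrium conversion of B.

Basis: 1 mol B initially; let X = conversion of B. Extent ξ = X.
At extent ξ: n_B = 1 − X; n_D = 2X; n_I = 2.05 (inert).
Total moles n_T = 3.05 + X.
y_i = n_i/n_T, p_i = y_i·P. K = p_D^2 / (p_B).
Equating to 1.14e+03 kPa and solving on 0 < X < 1: X = 0.765.

X = 0.765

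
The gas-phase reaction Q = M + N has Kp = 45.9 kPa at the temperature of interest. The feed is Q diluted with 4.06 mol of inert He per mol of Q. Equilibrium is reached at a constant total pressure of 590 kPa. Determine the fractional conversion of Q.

Let X = conversion of Q (basis 1 mol Q); extent of reaction ξ = X.
At extent ξ: n_Q = 1 − X; n_M = X; n_N = X; n_I = 4.06 (inert).
Total moles n_T = 5.06 + X.
With p_i = (n_i/n_T)P, Kp = p_M p_N / (p_Q).
Substituting and setting equal to 45.9 kPa gives a polynomial in X; the root in (0,1) is X = 0.475.

X = 0.475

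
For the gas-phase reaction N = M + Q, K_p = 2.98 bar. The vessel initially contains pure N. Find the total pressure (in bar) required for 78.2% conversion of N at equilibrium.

P = 1.89 bar

Take 1 mol N as basis and let X be its fractional conversion, so ξ = X.
Species balance: n_N = 1 − X; n_M = X; n_Q = X.
n_T = Σnᵢ = 1 + X.
K_p = p_M p_Q / (p_N) with p_i = (n_i/n_T)·P.
At X = 0.782: the mole-fraction product g(X) = Π y_i^ν_i = 1.574. Since K_p = g(X)·P^{1}, P = (K_p/g)^(1/1) = (2.98/1.574)^(1/1) = 1.89 bar.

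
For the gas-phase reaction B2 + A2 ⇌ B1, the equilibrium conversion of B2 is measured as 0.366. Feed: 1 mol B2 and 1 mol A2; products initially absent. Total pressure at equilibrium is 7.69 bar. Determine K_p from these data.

K_p = 0.193 bar^-1

Take 1 mol B2 as basis and let X be its fractional conversion, so ξ = X.
Moles: n_B2 = 1 − X; n_A2 = 1 − X; n_B1 = X.
Summing: n_T = 2 − X.
At X = 0.366: n_B2 = 0.634, n_A2 = 0.634, n_B1 = 0.366, n_T = 1.63.
p_i = (n_i/n_T)·P. K_p = p_B1 / (p_B2 p_A2) = 0.193 bar^-1.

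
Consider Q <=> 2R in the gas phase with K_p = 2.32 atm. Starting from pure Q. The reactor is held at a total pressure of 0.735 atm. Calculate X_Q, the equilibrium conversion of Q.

X = 0.664

Let X = conversion of Q (basis 1 mol Q); extent of reaction ξ = X.
Moles: n_Q = 1 − X; n_R = 2X.
Total moles n_T = 1 + X.
With p_i = (n_i/n_T)P, K_p = p_R^2 / (p_Q).
This yields a degree-2 equation in X; solving on (0,1), X = 0.664.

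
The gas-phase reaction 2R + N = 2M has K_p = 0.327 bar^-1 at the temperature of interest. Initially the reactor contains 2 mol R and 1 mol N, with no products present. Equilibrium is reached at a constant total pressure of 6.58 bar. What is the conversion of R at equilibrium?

Basis: 2 mol R initially; let X = conversion of R. Extent ξ = X.
Species balance: n_R = 2 − 2X; n_N = 1 − X; n_M = 2X.
Summing: n_T = 3 − X.
Mole fractions y_i = n_i/n_T; K_p = p_M^2 / (p_R^2 p_N) with p_i = y_i·P.
Substituting and setting equal to 0.327 bar^-1 gives a polynomial in X; the root in (0,1) is X = 0.412.

X = 0.412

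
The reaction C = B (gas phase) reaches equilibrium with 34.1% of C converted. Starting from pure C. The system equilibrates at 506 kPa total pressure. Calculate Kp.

Kp = 0.517

Take 1 mol C as basis and let X be its fractional conversion, so ξ = X.
At extent ξ: n_C = 1 − X; n_B = X.
Total moles n_T = 1 (Δν = 0, constant).
At X = 0.341: n_C = 0.659, n_B = 0.341, n_T = 1.
p_i = (n_i/n_T)·P. Kp = p_B / (p_C) = 0.517.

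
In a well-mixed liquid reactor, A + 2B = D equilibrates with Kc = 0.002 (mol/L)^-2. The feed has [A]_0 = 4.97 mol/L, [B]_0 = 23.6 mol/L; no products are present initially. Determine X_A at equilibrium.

X = 0.428

Let X = conversion of A; extent ξ = 4.97·X mol/L.
Concentrations: [A] = 4.97 − 4.97X; [B] = 23.6 − 9.94X; [D] = 4.97X.
Kc = [D] / ([A] [B]^2).
This equals 0.002 at X = 0.428 (the root in 0 < X < 1).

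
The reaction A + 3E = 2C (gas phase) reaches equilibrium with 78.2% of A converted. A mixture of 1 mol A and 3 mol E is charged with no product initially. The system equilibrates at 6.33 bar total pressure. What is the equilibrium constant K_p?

K_p = 5.94 bar^-2

Let X = conversion of A (basis 1 mol A); extent of reaction ξ = X.
Mole table: n_A = 1 − X; n_E = 3 − 3X; n_C = 2X.
Summing: n_T = 4 − 2X.
At X = 0.782: n_A = 0.218, n_E = 0.654, n_C = 1.56, n_T = 2.44.
p_i = (n_i/n_T)·P. K_p = p_C^2 / (p_A p_E^3) = 5.94 bar^-2.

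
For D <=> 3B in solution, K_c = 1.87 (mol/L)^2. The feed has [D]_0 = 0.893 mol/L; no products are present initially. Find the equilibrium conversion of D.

Let X = conversion of D; extent ξ = 0.893·X mol/L.
Concentrations: [D] = 0.893 − 0.893X; [B] = 2.68X.
K_c = [B]^3 / ([D]).
Setting equal to 1.87 and solving for X on (0,1) gives X = 0.378.

X = 0.378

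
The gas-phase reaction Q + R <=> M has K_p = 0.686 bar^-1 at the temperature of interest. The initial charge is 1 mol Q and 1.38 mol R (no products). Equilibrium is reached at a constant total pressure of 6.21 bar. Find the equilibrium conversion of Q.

Take 1 mol Q as basis and let X be its fractional conversion, so ξ = X.
Mole table: n_Q = 1 − X; n_R = 1.38 − X; n_M = X.
Summing: n_T = 2.38 − X.
Mole fractions y_i = n_i/n_T; K_p = p_M / (p_Q p_R) with p_i = y_i·P.
Setting this equal to 0.686 bar^-1 and taking the physical root (0 < X < 1) gives X = 0.644.

X = 0.644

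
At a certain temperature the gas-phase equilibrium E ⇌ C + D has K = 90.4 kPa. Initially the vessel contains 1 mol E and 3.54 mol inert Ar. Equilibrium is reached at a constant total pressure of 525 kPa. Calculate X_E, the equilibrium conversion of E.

X = 0.597

Let X = conversion of E (basis 1 mol E); extent of reaction ξ = X.
Species balance: n_E = 1 − X; n_C = X; n_D = X; n_I = 3.54 (inert).
Summing: n_T = 4.54 + X.
y_i = n_i/n_T, p_i = y_i·P. K = p_C p_D / (p_E).
This yields a degree-2 equation in X; solving on (0,1), X = 0.597.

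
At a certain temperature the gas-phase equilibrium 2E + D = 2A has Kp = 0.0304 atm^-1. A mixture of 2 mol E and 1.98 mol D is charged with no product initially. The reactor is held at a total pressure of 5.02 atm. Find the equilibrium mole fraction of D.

Take 2 mol E as basis and let X be its fractional conversion, so ξ = X.
Moles: n_E = 2 − 2X; n_D = 1.98 − X; n_A = 2X.
Summing: n_T = 3.98 − X.
y_i = n_i/n_T, p_i = y_i·P. Kp = p_A^2 / (p_E^2 p_D).
This yields a degree-3 equation in X; solving on (0,1), X = 0.211.
Then n_D = 1.77, n_T = 3.77, so y_D = 0.469.

y_D = 0.469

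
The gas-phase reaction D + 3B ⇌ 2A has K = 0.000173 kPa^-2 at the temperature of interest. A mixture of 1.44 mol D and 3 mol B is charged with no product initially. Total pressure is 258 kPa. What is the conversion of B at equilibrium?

X = 0.609

Basis: 3 mol B initially; let X = conversion of B. Extent ξ = X.
At extent ξ: n_D = 1.44 − X; n_B = 3 − 3X; n_A = 2X.
Summing: n_T = 4.44 − 2X.
Mole fractions y_i = n_i/n_T; K = p_A^2 / (p_D p_B^3) with p_i = y_i·P.
Substituting and setting equal to 0.000173 kPa^-2 gives a polynomial in X; the root in (0,1) is X = 0.609.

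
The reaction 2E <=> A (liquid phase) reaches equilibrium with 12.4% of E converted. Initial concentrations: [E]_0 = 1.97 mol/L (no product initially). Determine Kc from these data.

Let X = conversion of E.
Concentrations: [E] = 1.97 − 1.97X; [A] = 0.985X.
At X = 0.124: [E] = 1.73, [A] = 0.122.
Kc = [A] / ([E]^2) = 0.041 L/mol.

Kc = 0.041 L/mol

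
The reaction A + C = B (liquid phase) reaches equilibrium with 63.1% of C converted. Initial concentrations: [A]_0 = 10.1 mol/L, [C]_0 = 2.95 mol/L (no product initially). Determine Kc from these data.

Kc = 0.208 L/mol

Let X = conversion of C.
Concentrations: [A] = 10.1 − 2.95X; [C] = 2.95 − 2.95X; [B] = 2.95X.
At X = 0.631: [A] = 8.24, [C] = 1.09, [B] = 1.86.
Kc = [B] / ([A] [C]) = 0.208 L/mol.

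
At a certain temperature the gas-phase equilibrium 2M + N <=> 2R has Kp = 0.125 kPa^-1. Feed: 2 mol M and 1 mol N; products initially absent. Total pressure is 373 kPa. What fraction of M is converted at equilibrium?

X = 0.709

Basis: 2 mol M initially; let X = conversion of M. Extent ξ = X.
At extent ξ: n_M = 2 − 2X; n_N = 1 − X; n_R = 2X.
Total moles n_T = 3 − X.
y_i = n_i/n_T, p_i = y_i·P. Kp = p_R^2 / (p_M^2 p_N).
Equating to 0.125 kPa^-1 and solving on 0 < X < 1: X = 0.709.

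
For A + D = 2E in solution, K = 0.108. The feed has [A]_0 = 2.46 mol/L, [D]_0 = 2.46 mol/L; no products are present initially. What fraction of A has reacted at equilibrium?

Let X = conversion of A; extent ξ = 2.46·X mol/L.
Concentrations: [A] = 2.46 − 2.46X; [D] = 2.46 − 2.46X; [E] = 4.92X.
K = [E]^2 / ([A] [D]).
Setting equal to 0.108 and solving for X on (0,1) gives X = 0.141.

X = 0.141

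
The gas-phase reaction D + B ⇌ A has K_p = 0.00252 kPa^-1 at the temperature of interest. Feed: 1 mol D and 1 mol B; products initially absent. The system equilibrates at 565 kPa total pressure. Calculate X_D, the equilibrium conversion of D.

X = 0.358

Take 1 mol D as basis and let X be its fractional conversion, so ξ = X.
At extent ξ: n_D = 1 − X; n_B = 1 − X; n_A = X.
Summing: n_T = 2 − X.
y_i = n_i/n_T, p_i = y_i·P. K_p = p_A / (p_D p_B).
Setting this equal to 0.00252 kPa^-1 and taking the physical root (0 < X < 1) gives X = 0.358.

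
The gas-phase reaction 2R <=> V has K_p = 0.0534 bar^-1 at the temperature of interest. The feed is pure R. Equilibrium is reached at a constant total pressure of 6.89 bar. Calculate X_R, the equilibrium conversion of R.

Let X = conversion of R (basis 1 mol R); extent of reaction ξ = 0.5X.
At extent ξ: n_R = 1 − X; n_V = 0.5X.
Summing: n_T = 1 − 0.5X.
Mole fractions y_i = n_i/n_T; K_p = p_V / (p_R^2) with p_i = y_i·P.
Substituting and setting equal to 0.0534 bar^-1 gives a polynomial in X; the root in (0,1) is X = 0.364.

X = 0.364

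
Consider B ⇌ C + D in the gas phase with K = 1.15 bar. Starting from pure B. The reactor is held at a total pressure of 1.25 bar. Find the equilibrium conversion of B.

X = 0.692

Let X = conversion of B (basis 1 mol B); extent of reaction ξ = X.
Moles: n_B = 1 − X; n_C = X; n_D = X.
Summing: n_T = 1 + X.
y_i = n_i/n_T, p_i = y_i·P. K = p_C p_D / (p_B).
This yields a degree-2 equation in X; solving on (0,1), X = 0.692.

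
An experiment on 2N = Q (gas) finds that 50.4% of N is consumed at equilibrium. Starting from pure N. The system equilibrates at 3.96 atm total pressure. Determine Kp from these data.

Kp = 0.193 atm^-1

Let X = conversion of N (basis 1 mol N); extent of reaction ξ = 0.5X.
Mole table: n_N = 1 − X; n_Q = 0.5X.
Summing: n_T = 1 − 0.5X.
At X = 0.504: n_N = 0.496, n_Q = 0.252, n_T = 0.748.
p_i = (n_i/n_T)·P. Kp = p_Q / (p_N^2) = 0.193 atm^-1.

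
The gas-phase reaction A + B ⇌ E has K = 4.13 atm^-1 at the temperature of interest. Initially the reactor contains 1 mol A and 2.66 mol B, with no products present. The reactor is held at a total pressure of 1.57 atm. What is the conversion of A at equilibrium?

X = 0.808

Basis: 1 mol A initially; let X = conversion of A. Extent ξ = X.
Moles: n_A = 1 − X; n_B = 2.66 − X; n_E = X.
Total moles n_T = 3.66 − X.
Mole fractions y_i = n_i/n_T; K = p_E / (p_A p_B) with p_i = y_i·P.
Substituting and setting equal to 4.13 atm^-1 gives a polynomial in X; the root in (0,1) is X = 0.808.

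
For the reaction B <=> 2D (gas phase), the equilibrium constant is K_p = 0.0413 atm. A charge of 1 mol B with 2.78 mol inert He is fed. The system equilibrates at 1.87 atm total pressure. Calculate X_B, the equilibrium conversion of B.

Let X = conversion of B (basis 1 mol B); extent of reaction ξ = X.
Species balance: n_B = 1 − X; n_D = 2X; n_I = 2.78 (inert).
Total moles n_T = 3.78 + X.
Mole fractions y_i = n_i/n_T; K_p = p_D^2 / (p_B) with p_i = y_i·P.
Substituting and setting equal to 0.0413 atm gives a polynomial in X; the root in (0,1) is X = 0.137.

X = 0.137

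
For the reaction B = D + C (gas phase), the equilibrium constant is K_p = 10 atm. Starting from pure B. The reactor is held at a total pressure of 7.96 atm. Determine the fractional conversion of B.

X = 0.746

Take 1 mol B as basis and let X be its fractional conversion, so ξ = X.
At extent ξ: n_B = 1 − X; n_D = X; n_C = X.
Total moles n_T = 1 + X.
Mole fractions y_i = n_i/n_T; K_p = p_D p_C / (p_B) with p_i = y_i·P.
Setting this equal to 10 atm and taking the physical root (0 < X < 1) gives X = 0.746.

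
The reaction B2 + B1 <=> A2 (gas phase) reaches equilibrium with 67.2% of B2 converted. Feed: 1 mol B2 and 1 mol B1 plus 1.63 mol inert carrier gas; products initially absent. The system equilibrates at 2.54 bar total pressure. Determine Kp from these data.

Basis: 1 mol B2 initially; let X = conversion of B2. Extent ξ = X.
Moles: n_B2 = 1 − X; n_B1 = 1 − X; n_A2 = X; n_I = 1.63 (inert).
n_T = Σnᵢ = 3.63 − X.
At X = 0.672: n_B2 = 0.328, n_B1 = 0.328, n_A2 = 0.672, n_T = 2.96.
p_i = (n_i/n_T)·P. Kp = p_A2 / (p_B2 p_B1) = 7.27 bar^-1.

Kp = 7.27 bar^-1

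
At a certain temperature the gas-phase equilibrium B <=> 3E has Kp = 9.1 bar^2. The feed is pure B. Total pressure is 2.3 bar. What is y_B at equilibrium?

Take 1 mol B as basis and let X be its fractional conversion, so ξ = X.
Mole table: n_B = 1 − X; n_E = 3X.
n_T = Σnᵢ = 1 + 2X.
With p_i = (n_i/n_T)P, Kp = p_E^3 / (p_B).
Setting this equal to 9.1 bar^2 and taking the physical root (0 < X < 1) gives X = 0.503.
Then n_B = 0.497, n_T = 2.01, so y_B = 0.248.

y_B = 0.248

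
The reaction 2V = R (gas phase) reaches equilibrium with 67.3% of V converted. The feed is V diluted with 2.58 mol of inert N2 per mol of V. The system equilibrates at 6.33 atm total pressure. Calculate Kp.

Basis: 1 mol V initially; let X = conversion of V. Extent ξ = 0.5X.
At extent ξ: n_V = 1 − X; n_R = 0.5X; n_I = 2.58 (inert).
n_T = Σnᵢ = 3.58 − 0.5X.
At X = 0.673: n_V = 0.327, n_R = 0.337, n_T = 3.24.
p_i = (n_i/n_T)·P. Kp = p_R / (p_V^2) = 1.61 atm^-1.

Kp = 1.61 atm^-1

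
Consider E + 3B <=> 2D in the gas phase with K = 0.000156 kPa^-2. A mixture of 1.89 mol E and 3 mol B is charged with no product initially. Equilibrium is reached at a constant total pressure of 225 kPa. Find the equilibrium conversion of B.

Let X = conversion of B (basis 3 mol B); extent of reaction ξ = X.
Species balance: n_E = 1.89 − X; n_B = 3 − 3X; n_D = 2X.
n_T = Σnᵢ = 4.89 − 2X.
y_i = n_i/n_T, p_i = y_i·P. K = p_D^2 / (p_E p_B^3).
This yields a degree-4 equation in X; solving on (0,1), X = 0.590.

X = 0.590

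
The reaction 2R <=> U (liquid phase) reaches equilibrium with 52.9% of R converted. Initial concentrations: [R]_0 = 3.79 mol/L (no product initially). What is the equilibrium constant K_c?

Let X = conversion of R.
Concentrations: [R] = 3.79 − 3.79X; [U] = 1.9X.
At X = 0.529: [R] = 1.79, [U] = 1.
K_c = [U] / ([R]^2) = 0.315 L/mol.

K_c = 0.315 L/mol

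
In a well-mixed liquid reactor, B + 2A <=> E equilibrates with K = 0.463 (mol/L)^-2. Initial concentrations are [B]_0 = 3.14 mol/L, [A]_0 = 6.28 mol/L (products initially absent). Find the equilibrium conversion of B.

X = 0.668

Let X = conversion of B; extent ξ = 3.14·X mol/L.
Concentrations: [B] = 3.14 − 3.14X; [A] = 6.28 − 6.28X; [E] = 3.14X.
K = [E] / ([B] [A]^2).
This equals 0.463 at X = 0.668 (the root in 0 < X < 1).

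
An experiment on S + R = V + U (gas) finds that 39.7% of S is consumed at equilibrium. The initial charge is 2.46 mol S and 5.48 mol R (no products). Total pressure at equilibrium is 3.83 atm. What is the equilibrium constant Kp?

Kp = 0.143

Basis: 2.46 mol S initially; let X = conversion of S. Extent ξ = 2.46X.
At extent ξ: n_S = 2.46 − 2.46X; n_R = 5.48 − 2.46X; n_V = 2.46X; n_U = 2.46X.
Total moles n_T = 7.94 (Δν = 0, constant).
At X = 0.397: n_S = 1.48, n_R = 4.5, n_V = 0.977, n_U = 0.977, n_T = 7.94.
p_i = (n_i/n_T)·P. Kp = p_V p_U / (p_S p_R) = 0.143.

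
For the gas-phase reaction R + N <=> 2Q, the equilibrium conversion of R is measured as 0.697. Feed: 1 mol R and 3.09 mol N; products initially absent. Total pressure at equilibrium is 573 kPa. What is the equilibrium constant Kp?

Kp = 2.68

Let X = conversion of R (basis 1 mol R); extent of reaction ξ = X.
Moles: n_R = 1 − X; n_N = 3.09 − X; n_Q = 2X.
Total moles n_T = 4.09 (Δν = 0, constant).
At X = 0.697: n_R = 0.303, n_N = 2.39, n_Q = 1.39, n_T = 4.09.
p_i = (n_i/n_T)·P. Kp = p_Q^2 / (p_R p_N) = 2.68.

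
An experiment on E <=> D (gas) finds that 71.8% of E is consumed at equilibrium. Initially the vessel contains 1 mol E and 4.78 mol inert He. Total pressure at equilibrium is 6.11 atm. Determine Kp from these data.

Let X = conversion of E (basis 1 mol E); extent of reaction ξ = X.
At extent ξ: n_E = 1 − X; n_D = X; n_I = 4.78 (inert).
n_T stays at 5.78 (no change in mole number).
At X = 0.718: n_E = 0.282, n_D = 0.718, n_T = 5.78.
p_i = (n_i/n_T)·P. Kp = p_D / (p_E) = 2.55.

Kp = 2.55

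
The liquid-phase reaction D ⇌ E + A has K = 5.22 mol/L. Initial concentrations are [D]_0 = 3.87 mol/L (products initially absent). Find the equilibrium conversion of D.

Let X = conversion of D; extent ξ = 3.87·X mol/L.
Concentrations: [D] = 3.87 − 3.87X; [E] = 3.87X; [A] = 3.87X.
K = [E] [A] / ([D]).
Setting equal to 5.22 and solving for X on (0,1) gives X = 0.669.

X = 0.669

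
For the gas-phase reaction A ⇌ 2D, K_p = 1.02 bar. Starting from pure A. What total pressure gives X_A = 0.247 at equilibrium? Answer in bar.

Basis: 1 mol A initially; let X = conversion of A. Extent ξ = X.
Moles: n_A = 1 − X; n_D = 2X.
n_T = Σnᵢ = 1 + X.
K_p = p_D^2 / (p_A) with p_i = (n_i/n_T)·P.
At X = 0.247: the mole-fraction product g(X) = Π y_i^ν_i = 0.2599. Since K_p = g(X)·P^{1}, P = (K_p/g)^(1/1) = (1.02/0.2599)^(1/1) = 3.92 bar.

P = 3.92 bar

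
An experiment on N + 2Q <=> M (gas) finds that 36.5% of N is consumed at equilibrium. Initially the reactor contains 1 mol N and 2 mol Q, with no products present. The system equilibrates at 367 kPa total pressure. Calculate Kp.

Kp = 1.36e-05 kPa^-2

Basis: 1 mol N initially; let X = conversion of N. Extent ξ = X.
At extent ξ: n_N = 1 − X; n_Q = 2 − 2X; n_M = X.
Summing: n_T = 3 − 2X.
At X = 0.365: n_N = 0.635, n_Q = 1.27, n_M = 0.365, n_T = 2.27.
p_i = (n_i/n_T)·P. Kp = p_M / (p_N p_Q^2) = 1.36e-05 kPa^-2.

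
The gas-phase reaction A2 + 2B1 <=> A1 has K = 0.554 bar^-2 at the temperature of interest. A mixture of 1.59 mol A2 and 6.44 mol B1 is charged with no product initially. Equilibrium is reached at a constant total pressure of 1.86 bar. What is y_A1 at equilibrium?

Take 1.59 mol A2 as basis and let X be its fractional conversion, so ξ = 1.59X.
Species balance: n_A2 = 1.59 − 1.59X; n_B1 = 6.44 − 3.18X; n_A1 = 1.59X.
Summing: n_T = 8.03 − 3.18X.
With p_i = (n_i/n_T)P, K = p_A1 / (p_A2 p_B1^2).
This yields a degree-3 equation in X; solving on (0,1), X = 0.519.
Then n_A1 = 0.826, n_T = 6.38, so y_A1 = 0.129.

y_A1 = 0.129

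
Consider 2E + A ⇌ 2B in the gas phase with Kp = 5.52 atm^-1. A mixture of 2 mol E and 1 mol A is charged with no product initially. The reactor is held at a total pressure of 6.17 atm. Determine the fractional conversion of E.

X = 0.683

Take 2 mol E as basis and let X be its fractional conversion, so ξ = X.
Moles: n_E = 2 − 2X; n_A = 1 − X; n_B = 2X.
n_T = Σnᵢ = 3 − X.
With p_i = (n_i/n_T)P, Kp = p_B^2 / (p_E^2 p_A).
Substituting and setting equal to 5.52 atm^-1 gives a polynomial in X; the root in (0,1) is X = 0.683.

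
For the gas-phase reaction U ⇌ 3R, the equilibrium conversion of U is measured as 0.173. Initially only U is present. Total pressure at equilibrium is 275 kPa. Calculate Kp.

Kp = 7.06e+03 kPa^2

Take 1 mol U as basis and let X be its fractional conversion, so ξ = X.
At extent ξ: n_U = 1 − X; n_R = 3X.
Total moles n_T = 1 + 2X.
At X = 0.173: n_U = 0.827, n_R = 0.519, n_T = 1.35.
p_i = (n_i/n_T)·P. Kp = p_R^3 / (p_U) = 7.06e+03 kPa^2.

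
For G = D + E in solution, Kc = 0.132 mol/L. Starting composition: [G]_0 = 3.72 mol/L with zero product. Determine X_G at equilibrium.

Let X = conversion of G; extent ξ = 3.72·X mol/L.
Concentrations: [G] = 3.72 − 3.72X; [D] = 3.72X; [E] = 3.72X.
Kc = [D] [E] / ([G]).
Setting equal to 0.132 and solving for X on (0,1) gives X = 0.171.

X = 0.171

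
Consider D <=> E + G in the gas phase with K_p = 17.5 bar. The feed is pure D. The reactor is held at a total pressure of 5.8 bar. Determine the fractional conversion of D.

X = 0.867

Let X = conversion of D (basis 1 mol D); extent of reaction ξ = X.
Moles: n_D = 1 − X; n_E = X; n_G = X.
n_T = Σnᵢ = 1 + X.
Mole fractions y_i = n_i/n_T; K_p = p_E p_G / (p_D) with p_i = y_i·P.
Substituting and setting equal to 17.5 bar gives a polynomial in X; the root in (0,1) is X = 0.867.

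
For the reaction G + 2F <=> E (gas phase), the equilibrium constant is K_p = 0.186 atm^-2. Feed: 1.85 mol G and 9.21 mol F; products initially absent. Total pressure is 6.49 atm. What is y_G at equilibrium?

Let X = conversion of G (basis 1.85 mol G); extent of reaction ξ = 1.85X.
Species balance: n_G = 1.85 − 1.85X; n_F = 9.21 − 3.7X; n_E = 1.85X.
Total moles n_T = 11.1 − 3.7X.
y_i = n_i/n_T, p_i = y_i·P. K_p = p_E / (p_G p_F^2).
This yields a degree-3 equation in X; solving on (0,1), X = 0.823.
Then n_G = 0.328, n_T = 8.02, so y_G = 0.041.

y_G = 0.041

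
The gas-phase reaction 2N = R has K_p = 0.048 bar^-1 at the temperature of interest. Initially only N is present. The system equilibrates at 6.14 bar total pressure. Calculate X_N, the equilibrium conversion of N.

X = 0.323

Take 1 mol N as basis and let X be its fractional conversion, so ξ = 0.5X.
At extent ξ: n_N = 1 − X; n_R = 0.5X.
n_T = Σnᵢ = 1 − 0.5X.
With p_i = (n_i/n_T)P, K_p = p_R / (p_N^2).
Equating to 0.048 bar^-1 and solving on 0 < X < 1: X = 0.323.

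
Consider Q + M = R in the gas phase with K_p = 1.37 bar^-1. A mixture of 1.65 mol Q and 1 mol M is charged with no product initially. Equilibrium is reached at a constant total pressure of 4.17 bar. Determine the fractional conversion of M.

Take 1 mol M as basis and let X be its fractional conversion, so ξ = X.
Mole table: n_Q = 1.65 − X; n_M = 1 − X; n_R = X.
Summing: n_T = 2.65 − X.
With p_i = (n_i/n_T)P, K_p = p_R / (p_Q p_M).
Setting this equal to 1.37 bar^-1 and taking the physical root (0 < X < 1) gives X = 0.732.

X = 0.732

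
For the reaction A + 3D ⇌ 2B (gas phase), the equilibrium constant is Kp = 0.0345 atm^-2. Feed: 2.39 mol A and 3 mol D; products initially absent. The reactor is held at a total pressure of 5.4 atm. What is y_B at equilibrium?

Let X = conversion of D (basis 3 mol D); extent of reaction ξ = X.
At extent ξ: n_A = 2.39 − X; n_D = 3 − 3X; n_B = 2X.
n_T = Σnᵢ = 5.39 − 2X.
Mole fractions y_i = n_i/n_T; Kp = p_B^2 / (p_A p_D^3) with p_i = y_i·P.
Equating to 0.0345 atm^-2 and solving on 0 < X < 1: X = 0.385.
Then n_B = 0.77, n_T = 4.62, so y_B = 0.167.

y_B = 0.167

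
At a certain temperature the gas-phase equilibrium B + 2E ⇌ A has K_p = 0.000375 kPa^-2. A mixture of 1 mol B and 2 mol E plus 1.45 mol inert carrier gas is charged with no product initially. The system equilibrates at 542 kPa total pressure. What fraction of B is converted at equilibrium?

X = 0.754

Take 1 mol B as basis and let X be its fractional conversion, so ξ = X.
Moles: n_B = 1 − X; n_E = 2 − 2X; n_A = X; n_I = 1.45 (inert).
Summing: n_T = 4.45 − 2X.
Mole fractions y_i = n_i/n_T; K_p = p_A / (p_B p_E^2) with p_i = y_i·P.
Substituting and setting equal to 0.000375 kPa^-2 gives a polynomial in X; the root in (0,1) is X = 0.754.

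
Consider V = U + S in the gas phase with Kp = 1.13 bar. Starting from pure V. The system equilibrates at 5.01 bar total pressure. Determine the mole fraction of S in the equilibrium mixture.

Basis: 1 mol V initially; let X = conversion of V. Extent ξ = X.
Mole table: n_V = 1 − X; n_U = X; n_S = X.
n_T = Σnᵢ = 1 + X.
y_i = n_i/n_T, p_i = y_i·P. Kp = p_U p_S / (p_V).
Substituting and setting equal to 1.13 bar gives a polynomial in X; the root in (0,1) is X = 0.429.
Then n_S = 0.429, n_T = 1.43, so y_S = 0.300.

y_S = 0.300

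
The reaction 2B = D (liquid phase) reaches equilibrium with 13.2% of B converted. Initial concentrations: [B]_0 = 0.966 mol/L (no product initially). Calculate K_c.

K_c = 0.0907 L/mol

Let X = conversion of B.
Concentrations: [B] = 0.966 − 0.966X; [D] = 0.483X.
At X = 0.132: [B] = 0.838, [D] = 0.0638.
K_c = [D] / ([B]^2) = 0.0907 L/mol.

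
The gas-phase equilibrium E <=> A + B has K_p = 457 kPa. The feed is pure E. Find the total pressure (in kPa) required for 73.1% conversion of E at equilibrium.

P = 398 kPa

Let X = conversion of E (basis 1 mol E); extent of reaction ξ = X.
Moles: n_E = 1 − X; n_A = X; n_B = X.
Total moles n_T = 1 + X.
K_p = p_A p_B / (p_E) with p_i = (n_i/n_T)·P.
At X = 0.731: the mole-fraction product g(X) = Π y_i^ν_i = 1.148. Since K_p = g(X)·P^{1}, P = (K_p/g)^(1/1) = (457/1.148)^(1/1) = 398 kPa.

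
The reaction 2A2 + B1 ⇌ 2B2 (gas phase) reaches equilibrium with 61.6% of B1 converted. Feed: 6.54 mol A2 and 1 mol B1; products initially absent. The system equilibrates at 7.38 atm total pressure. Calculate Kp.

Kp = 0.132 atm^-1

Take 1 mol B1 as basis and let X be its fractional conversion, so ξ = X.
Mole table: n_A2 = 6.54 − 2X; n_B1 = 1 − X; n_B2 = 2X.
Summing: n_T = 7.54 − X.
At X = 0.616: n_A2 = 5.31, n_B1 = 0.384, n_B2 = 1.23, n_T = 6.92.
p_i = (n_i/n_T)·P. Kp = p_B2^2 / (p_A2^2 p_B1) = 0.132 atm^-1.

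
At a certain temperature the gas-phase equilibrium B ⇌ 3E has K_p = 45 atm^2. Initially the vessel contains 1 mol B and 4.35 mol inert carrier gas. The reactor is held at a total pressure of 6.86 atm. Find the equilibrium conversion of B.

X = 0.748

Let X = conversion of B (basis 1 mol B); extent of reaction ξ = X.
Species balance: n_B = 1 − X; n_E = 3X; n_I = 4.35 (inert).
Summing: n_T = 5.35 + 2X.
Mole fractions y_i = n_i/n_T; K_p = p_E^3 / (p_B) with p_i = y_i·P.
This yields a degree-3 equation in X; solving on (0,1), X = 0.748.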